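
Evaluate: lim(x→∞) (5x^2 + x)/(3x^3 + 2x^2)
This is an ∞/∞ indeterminate form.

Apply L'Hôpital's rule: differentiate numerator and denominator separately.
  f(x) = 5·x^2 + x   ⇒   f'(x) = 10·x + 1
  g(x) = 3·x^3 + 2·x^2   ⇒   g'(x) = 9·x^2 + 4·x
  lim(x→∞) f'(x)/g'(x) = lim(x→∞) (10·x + 1)/(9·x^2 + 4·x)
  = 0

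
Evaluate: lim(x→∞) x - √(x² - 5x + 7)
This is an ∞-∞ indeterminate form.

Combine fractions or rationalize to convert ∞-∞ to 0/0 form:
  lim(x→∞) x - √(x² - 5x + 7) = 5/2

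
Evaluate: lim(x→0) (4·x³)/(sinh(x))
This is a 0/0 indeterminate form.

Apply L'Hôpital's rule: differentiate numerator and denominator separately.
  f(x) = 4·x^3   ⇒   f'(x) = 12·x^2
  g(x) = sinh(x)   ⇒   g'(x) = cosh(x)
  lim(x→0) f'(x)/g'(x) = lim(x→0) (12·x^2)/(cosh(x))
  = 0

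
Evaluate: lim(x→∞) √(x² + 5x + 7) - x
This is an ∞-∞ indeterminate form.

Combine fractions or rationalize to convert ∞-∞ to 0/0 form:
  lim(x→∞) √(x² + 5x + 7) - x = 5/2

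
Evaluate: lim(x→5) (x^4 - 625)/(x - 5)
This is a standard limit.

Factor or rationalize the expression:
  lim(x→5) (x^4 - 625)/(x - 5) = 500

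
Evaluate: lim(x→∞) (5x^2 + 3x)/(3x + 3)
This is an ∞/∞ indeterminate form.

Apply L'Hôpital's rule: differentiate numerator and denominator separately.
  f(x) = 5·x^2 + 3·x   ⇒   f'(x) = 10·x + 3
  g(x) = 3·x + 3   ⇒   g'(x) = 3
  lim(x→∞) f'(x)/g'(x) = lim(x→∞) (10·x + 3)/(3)
  = ∞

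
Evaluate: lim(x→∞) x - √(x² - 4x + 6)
This is an ∞-∞ indeterminate form.

Combine fractions or rationalize to convert ∞-∞ to 0/0 form:
  lim(x→∞) x - √(x² - 4x + 6) = 2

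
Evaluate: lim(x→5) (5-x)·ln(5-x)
This is a 0·∞ indeterminate form.

Rewrite 0·∞ as a quotient (0/0 or ∞/∞ form), then apply L'Hôpital's rule:
  lim(x→5) (5-x)·ln(5-x) = 0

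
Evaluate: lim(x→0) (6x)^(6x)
This is an exponential indeterminate form.

For exponential indeterminate forms, take the natural log:
  Let L = lim(x→0) (6x)^(6x)
  Then ln(L) = lim(x→0) [exponent × ln(base)]
  Evaluate using L'Hôpital or standard limits, then exponentiate.
  L = 1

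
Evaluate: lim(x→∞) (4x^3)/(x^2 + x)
This is an ∞/∞ indeterminate form.

Apply L'Hôpital's rule: differentiate numerator and denominator separately.
  f(x) = 4·x^3   ⇒   f'(x) = 12·x^2
  g(x) = x^2 + x   ⇒   g'(x) = 2·x + 1
  lim(x→∞) f'(x)/g'(x) = lim(x→∞) (12·x^2)/(2·x + 1)
  = ∞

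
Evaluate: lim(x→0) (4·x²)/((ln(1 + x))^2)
This is a 0/0 indeterminate form.

Apply L'Hôpital's rule: differentiate numerator and denominator separately.
  f(x) = 4·x^2   ⇒   f'(x) = 8·x
  g(x) = ln(x + 1)^2   ⇒   g'(x) = 2·ln(x + 1)/(x + 1)
  lim(x→0) f'(x)/g'(x) = lim(x→0) (8·x)/(2·ln(x + 1)/(x + 1))
  = 4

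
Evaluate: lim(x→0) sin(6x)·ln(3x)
This is a 0·∞ indeterminate form.

Rewrite 0·∞ as a quotient (0/0 or ∞/∞ form), then apply L'Hôpital's rule:
  lim(x→0) sin(6x)·ln(3x) = 0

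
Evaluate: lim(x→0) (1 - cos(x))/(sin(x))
This is a 0/0 indeterminate form.

Apply L'Hôpital's rule: differentiate numerator and denominator separately.
  f(x) = 1 - cos(x)   ⇒   f'(x) = sin(x)
  g(x) = sin(x)   ⇒   g'(x) = cos(x)
  lim(x→0) f'(x)/g'(x) = lim(x→0) (sin(x))/(cos(x))
  = 0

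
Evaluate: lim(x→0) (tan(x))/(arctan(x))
This is a 0/0 indeterminate form.

Apply L'Hôpital's rule: differentiate numerator and denominator separately.
  f(x) = tan(x)   ⇒   f'(x) = tan(x)^2 + 1
  g(x) = atan(x)   ⇒   g'(x) = 1/(x^2 + 1)
  lim(x→0) f'(x)/g'(x) = lim(x→0) (tan(x)^2 + 1)/(1/(x^2 + 1))
  = 1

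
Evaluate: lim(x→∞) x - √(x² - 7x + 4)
This is an ∞-∞ indeterminate form.

Combine fractions or rationalize to convert ∞-∞ to 0/0 form:
  lim(x→∞) x - √(x² - 7x + 4) = 7/2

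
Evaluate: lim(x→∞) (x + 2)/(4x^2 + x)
This is an ∞/∞ indeterminate form.

Apply L'Hôpital's rule: differentiate numerator and denominator separately.
  f(x) = x + 2   ⇒   f'(x) = 1
  g(x) = 4·x^2 + x   ⇒   g'(x) = 8·x + 1
  lim(x→∞) f'(x)/g'(x) = lim(x→∞) (1)/(8·x + 1)
  = 0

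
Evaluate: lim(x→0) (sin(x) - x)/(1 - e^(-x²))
This is a 0/0 indeterminate form.

Apply L'Hôpital's rule: differentiate numerator and denominator separately.
  f(x) = -x + sin(x)   ⇒   f'(x) = cos(x) - 1
  g(x) = 1 - e^(-x^2)   ⇒   g'(x) = 2·x·e^(-x^2)
  lim(x→0) f'(x)/g'(x) = lim(x→0) (cos(x) - 1)/(2·x·e^(-x^2))
  = 0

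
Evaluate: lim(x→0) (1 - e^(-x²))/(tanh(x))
This is a 0/0 indeterminate form.

Apply L'Hôpital's rule: differentiate numerator and denominator separately.
  f(x) = 1 - e^(-x^2)   ⇒   f'(x) = 2·x·e^(-x^2)
  g(x) = tanh(x)   ⇒   g'(x) = 1 - tanh(x)^2
  lim(x→0) f'(x)/g'(x) = lim(x→0) (2·x·e^(-x^2))/(1 - tanh(x)^2)
  = 0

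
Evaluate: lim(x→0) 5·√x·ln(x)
This is a 0·∞ indeterminate form.

Rewrite 0·∞ as a quotient (0/0 or ∞/∞ form), then apply L'Hôpital's rule:
  lim(x→0) 5·√x·ln(x) = 0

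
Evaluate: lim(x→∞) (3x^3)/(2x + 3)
This is an ∞/∞ indeterminate form.

Apply L'Hôpital's rule: differentiate numerator and denominator separately.
  f(x) = 3·x^3   ⇒   f'(x) = 9·x^2
  g(x) = 2·x + 3   ⇒   g'(x) = 2
  lim(x→∞) f'(x)/g'(x) = lim(x→∞) (9·x^2)/(2)
  = ∞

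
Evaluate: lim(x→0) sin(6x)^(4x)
This is an exponential indeterminate form.

For exponential indeterminate forms, take the natural log:
  Let L = lim(x→0) sin(6x)^(4x)
  Then ln(L) = lim(x→0) [exponent × ln(base)]
  Evaluate using L'Hôpital or standard limits, then exponentiate.
  L = 1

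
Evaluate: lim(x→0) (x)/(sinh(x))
This is a 0/0 indeterminate form.

Apply L'Hôpital's rule: differentiate numerator and denominator separately.
  f(x) = x   ⇒   f'(x) = 1
  g(x) = sinh(x)   ⇒   g'(x) = cosh(x)
  lim(x→0) f'(x)/g'(x) = lim(x→0) (1)/(cosh(x))
  = 1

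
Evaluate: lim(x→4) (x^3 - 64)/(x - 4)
This is a standard limit.

Factor or rationalize the expression:
  lim(x→4) (x^3 - 64)/(x - 4) = 48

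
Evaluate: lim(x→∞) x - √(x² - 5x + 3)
This is an ∞-∞ indeterminate form.

Combine fractions or rationalize to convert ∞-∞ to 0/0 form:
  lim(x→∞) x - √(x² - 5x + 3) = 5/2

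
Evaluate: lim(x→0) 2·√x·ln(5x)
This is a 0·∞ indeterminate form.

Rewrite 0·∞ as a quotient (0/0 or ∞/∞ form), then apply L'Hôpital's rule:
  lim(x→0) 2·√x·ln(5x) = 0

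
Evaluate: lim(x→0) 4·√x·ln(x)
This is a 0·∞ indeterminate form.

Rewrite 0·∞ as a quotient (0/0 or ∞/∞ form), then apply L'Hôpital's rule:
  lim(x→0) 4·√x·ln(x) = 0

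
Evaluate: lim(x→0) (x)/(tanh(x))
This is a 0/0 indeterminate form.

Apply L'Hôpital's rule: differentiate numerator and denominator separately.
  f(x) = x   ⇒   f'(x) = 1
  g(x) = tanh(x)   ⇒   g'(x) = 1 - tanh(x)^2
  lim(x→0) f'(x)/g'(x) = lim(x→0) (1)/(1 - tanh(x)^2)
  = 1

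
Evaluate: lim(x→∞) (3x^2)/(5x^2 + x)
This is an ∞/∞ indeterminate form.

Apply L'Hôpital's rule: differentiate numerator and denominator separately.
  f(x) = 3·x^2   ⇒   f'(x) = 6·x
  g(x) = 5·x^2 + x   ⇒   g'(x) = 10·x + 1
  lim(x→∞) f'(x)/g'(x) = lim(x→∞) (6·x)/(10·x + 1)
  = 3/5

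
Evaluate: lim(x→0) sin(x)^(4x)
This is an exponential indeterminate form.

For exponential indeterminate forms, take the natural log:
  Let L = lim(x→0) sin(x)^(4x)
  Then ln(L) = lim(x→0) [exponent × ln(base)]
  Evaluate using L'Hôpital or standard limits, then exponentiate.
  L = 1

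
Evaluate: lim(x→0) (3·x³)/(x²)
This is a 0/0 indeterminate form.

Apply L'Hôpital's rule: differentiate numerator and denominator separately.
  f(x) = 3·x^3   ⇒   f'(x) = 9·x^2
  g(x) = x^2   ⇒   g'(x) = 2·x
  lim(x→0) f'(x)/g'(x) = lim(x→0) (9·x^2)/(2·x)
  = 0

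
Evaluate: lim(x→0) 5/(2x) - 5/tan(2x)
This is an ∞-∞ indeterminate form.

Combine fractions or rationalize to convert ∞-∞ to 0/0 form:
  lim(x→0) 5/(2x) - 5/tan(2x) = 0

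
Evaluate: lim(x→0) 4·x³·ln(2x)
This is a 0·∞ indeterminate form.

Rewrite 0·∞ as a quotient (0/0 or ∞/∞ form), then apply L'Hôpital's rule:
  lim(x→0) 4·x³·ln(2x) = 0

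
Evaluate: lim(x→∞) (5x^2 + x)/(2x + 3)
This is an ∞/∞ indeterminate form.

Apply L'Hôpital's rule: differentiate numerator and denominator separately.
  f(x) = 5·x^2 + x   ⇒   f'(x) = 10·x + 1
  g(x) = 2·x + 3   ⇒   g'(x) = 2
  lim(x→∞) f'(x)/g'(x) = lim(x→∞) (10·x + 1)/(2)
  = ∞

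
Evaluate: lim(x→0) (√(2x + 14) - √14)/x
This is a standard limit.

Factor or rationalize the expression:
  lim(x→0) (√(2x + 14) - √14)/x = sqrt(14)/14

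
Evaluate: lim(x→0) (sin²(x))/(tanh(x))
This is a 0/0 indeterminate form.

Apply L'Hôpital's rule: differentiate numerator and denominator separately.
  f(x) = sin(x)^2   ⇒   f'(x) = 2·sin(x)·cos(x)
  g(x) = tanh(x)   ⇒   g'(x) = 1 - tanh(x)^2
  lim(x→0) f'(x)/g'(x) = lim(x→0) (2·sin(x)·cos(x))/(1 - tanh(x)^2)
  = 0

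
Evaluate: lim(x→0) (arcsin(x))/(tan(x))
This is a 0/0 indeterminate form.

Apply L'Hôpital's rule: differentiate numerator and denominator separately.
  f(x) = asin(x)   ⇒   f'(x) = 1/sqrt(1 - x^2)
  g(x) = tan(x)   ⇒   g'(x) = tan(x)^2 + 1
  lim(x→0) f'(x)/g'(x) = lim(x→0) (1/sqrt(1 - x^2))/(tan(x)^2 + 1)
  = 1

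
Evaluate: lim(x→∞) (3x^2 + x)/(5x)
This is an ∞/∞ indeterminate form.

Apply L'Hôpital's rule: differentiate numerator and denominator separately.
  f(x) = 3·x^2 + x   ⇒   f'(x) = 6·x + 1
  g(x) = 5·x   ⇒   g'(x) = 5
  lim(x→∞) f'(x)/g'(x) = lim(x→∞) (6·x + 1)/(5)
  = ∞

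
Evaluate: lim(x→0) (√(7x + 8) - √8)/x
This is a standard limit.

Factor or rationalize the expression:
  lim(x→0) (√(7x + 8) - √8)/x = 7·sqrt(2)/8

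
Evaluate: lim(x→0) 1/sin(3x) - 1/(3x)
This is an ∞-∞ indeterminate form.

Combine fractions or rationalize to convert ∞-∞ to 0/0 form:
  lim(x→0) 1/sin(3x) - 1/(3x) = 0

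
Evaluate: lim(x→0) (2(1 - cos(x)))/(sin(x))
This is a 0/0 indeterminate form.

Apply L'Hôpital's rule: differentiate numerator and denominator separately.
  f(x) = 2 - 2·cos(x)   ⇒   f'(x) = 2·sin(x)
  g(x) = sin(x)   ⇒   g'(x) = cos(x)
  lim(x→0) f'(x)/g'(x) = lim(x→0) (2·sin(x))/(cos(x))
  = 0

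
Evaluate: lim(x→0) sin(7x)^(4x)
This is an exponential indeterminate form.

For exponential indeterminate forms, take the natural log:
  Let L = lim(x→0) sin(7x)^(4x)
  Then ln(L) = lim(x→0) [exponent × ln(base)]
  Evaluate using L'Hôpital or standard limits, then exponentiate.
  L = 1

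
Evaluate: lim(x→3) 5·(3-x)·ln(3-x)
This is a 0·∞ indeterminate form.

Rewrite 0·∞ as a quotient (0/0 or ∞/∞ form), then apply L'Hôpital's rule:
  lim(x→3) 5·(3-x)·ln(3-x) = 0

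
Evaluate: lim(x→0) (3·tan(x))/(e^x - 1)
This is a 0/0 indeterminate form.

Apply L'Hôpital's rule: differentiate numerator and denominator separately.
  f(x) = 3·tan(x)   ⇒   f'(x) = 3·tan(x)^2 + 3
  g(x) = e^(x) - 1   ⇒   g'(x) = e^(x)
  lim(x→0) f'(x)/g'(x) = lim(x→0) (3·tan(x)^2 + 3)/(e^(x))
  = 3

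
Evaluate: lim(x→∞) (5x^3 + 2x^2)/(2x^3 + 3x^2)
This is an ∞/∞ indeterminate form.

Apply L'Hôpital's rule: differentiate numerator and denominator separately.
  f(x) = 5·x^3 + 2·x^2   ⇒   f'(x) = 15·x^2 + 4·x
  g(x) = 2·x^3 + 3·x^2   ⇒   g'(x) = 6·x^2 + 6·x
  lim(x→∞) f'(x)/g'(x) = lim(x→∞) (15·x^2 + 4·x)/(6·x^2 + 6·x)
  = 5/2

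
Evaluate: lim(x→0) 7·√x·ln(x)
This is a 0·∞ indeterminate form.

Rewrite 0·∞ as a quotient (0/0 or ∞/∞ form), then apply L'Hôpital's rule:
  lim(x→0) 7·√x·ln(x) = 0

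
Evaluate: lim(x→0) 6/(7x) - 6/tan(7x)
This is an ∞-∞ indeterminate form.

Combine fractions or rationalize to convert ∞-∞ to 0/0 form:
  lim(x→0) 6/(7x) - 6/tan(7x) = 0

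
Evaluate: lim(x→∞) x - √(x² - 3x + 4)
This is an ∞-∞ indeterminate form.

Combine fractions or rationalize to convert ∞-∞ to 0/0 form:
  lim(x→∞) x - √(x² - 3x + 4) = 3/2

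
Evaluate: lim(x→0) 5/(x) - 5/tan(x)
This is an ∞-∞ indeterminate form.

Combine fractions or rationalize to convert ∞-∞ to 0/0 form:
  lim(x→0) 5/(x) - 5/tan(x) = 0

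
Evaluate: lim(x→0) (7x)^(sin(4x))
This is an exponential indeterminate form.

For exponential indeterminate forms, take the natural log:
  Let L = lim(x→0) (7x)^(sin(4x))
  Then ln(L) = lim(x→0) [exponent × ln(base)]
  Evaluate using L'Hôpital or standard limits, then exponentiate.
  L = 1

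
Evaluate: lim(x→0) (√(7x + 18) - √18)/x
This is a standard limit.

Factor or rationalize the expression:
  lim(x→0) (√(7x + 18) - √18)/x = 7·sqrt(2)/12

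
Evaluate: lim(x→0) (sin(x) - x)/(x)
This is a 0/0 indeterminate form.

Apply L'Hôpital's rule: differentiate numerator and denominator separately.
  f(x) = -x + sin(x)   ⇒   f'(x) = cos(x) - 1
  g(x) = x   ⇒   g'(x) = 1
  lim(x→0) f'(x)/g'(x) = lim(x→0) (cos(x) - 1)/(1)
  = 0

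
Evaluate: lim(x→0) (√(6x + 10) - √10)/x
This is a standard limit.

Factor or rationalize the expression:
  lim(x→0) (√(6x + 10) - √10)/x = 3·sqrt(10)/10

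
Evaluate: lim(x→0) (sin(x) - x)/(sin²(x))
This is a 0/0 indeterminate form.

Apply L'Hôpital's rule: differentiate numerator and denominator separately.
  f(x) = -x + sin(x)   ⇒   f'(x) = cos(x) - 1
  g(x) = sin(x)^2   ⇒   g'(x) = 2·sin(x)·cos(x)
  lim(x→0) f'(x)/g'(x) = lim(x→0) (cos(x) - 1)/(2·sin(x)·cos(x))
  = 0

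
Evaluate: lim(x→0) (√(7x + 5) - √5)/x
This is a standard limit.

Factor or rationalize the expression:
  lim(x→0) (√(7x + 5) - √5)/x = 7·sqrt(5)/10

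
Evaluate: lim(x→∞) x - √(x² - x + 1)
This is an ∞-∞ indeterminate form.

Combine fractions or rationalize to convert ∞-∞ to 0/0 form:
  lim(x→∞) x - √(x² - x + 1) = 1/2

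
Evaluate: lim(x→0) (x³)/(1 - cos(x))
This is a 0/0 indeterminate form.

Apply L'Hôpital's rule: differentiate numerator and denominator separately.
  f(x) = x^3   ⇒   f'(x) = 3·x^2
  g(x) = 1 - cos(x)   ⇒   g'(x) = sin(x)
  lim(x→0) f'(x)/g'(x) = lim(x→0) (3·x^2)/(sin(x))
  = 0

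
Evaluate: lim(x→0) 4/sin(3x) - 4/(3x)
This is an ∞-∞ indeterminate form.

Combine fractions or rationalize to convert ∞-∞ to 0/0 form:
  lim(x→0) 4/sin(3x) - 4/(3x) = 0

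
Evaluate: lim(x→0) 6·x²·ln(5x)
This is a 0·∞ indeterminate form.

Rewrite 0·∞ as a quotient (0/0 or ∞/∞ form), then apply L'Hôpital's rule:
  lim(x→0) 6·x²·ln(5x) = 0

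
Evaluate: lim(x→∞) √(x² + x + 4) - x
This is an ∞-∞ indeterminate form.

Combine fractions or rationalize to convert ∞-∞ to 0/0 form:
  lim(x→∞) √(x² + x + 4) - x = 1/2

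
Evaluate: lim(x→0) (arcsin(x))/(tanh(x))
This is a 0/0 indeterminate form.

Apply L'Hôpital's rule: differentiate numerator and denominator separately.
  f(x) = asin(x)   ⇒   f'(x) = 1/sqrt(1 - x^2)
  g(x) = tanh(x)   ⇒   g'(x) = 1 - tanh(x)^2
  lim(x→0) f'(x)/g'(x) = lim(x→0) (1/sqrt(1 - x^2))/(1 - tanh(x)^2)
  = 1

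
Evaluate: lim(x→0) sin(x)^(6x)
This is an exponential indeterminate form.

For exponential indeterminate forms, take the natural log:
  Let L = lim(x→0) sin(x)^(6x)
  Then ln(L) = lim(x→0) [exponent × ln(base)]
  Evaluate using L'Hôpital or standard limits, then exponentiate.
  L = 1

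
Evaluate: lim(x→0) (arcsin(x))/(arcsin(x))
This is a 0/0 indeterminate form.

Apply L'Hôpital's rule: differentiate numerator and denominator separately.
  f(x) = asin(x)   ⇒   f'(x) = 1/sqrt(1 - x^2)
  g(x) = asin(x)   ⇒   g'(x) = 1/sqrt(1 - x^2)
  lim(x→0) f'(x)/g'(x) = lim(x→0) (1/sqrt(1 - x^2))/(1/sqrt(1 - x^2))
  = 1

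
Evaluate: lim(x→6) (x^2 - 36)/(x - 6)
This is a standard limit.

Factor or rationalize the expression:
  lim(x→6) (x^2 - 36)/(x - 6) = 12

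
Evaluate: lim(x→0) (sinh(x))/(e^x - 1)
This is a 0/0 indeterminate form.

Apply L'Hôpital's rule: differentiate numerator and denominator separately.
  f(x) = sinh(x)   ⇒   f'(x) = cosh(x)
  g(x) = e^(x) - 1   ⇒   g'(x) = e^(x)
  lim(x→0) f'(x)/g'(x) = lim(x→0) (cosh(x))/(e^(x))
  = 1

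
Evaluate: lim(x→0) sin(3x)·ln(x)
This is a 0·∞ indeterminate form.

Rewrite 0·∞ as a quotient (0/0 or ∞/∞ form), then apply L'Hôpital's rule:
  lim(x→0) sin(3x)·ln(x) = 0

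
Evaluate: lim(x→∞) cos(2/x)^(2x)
This is an exponential indeterminate form.

For exponential indeterminate forms, take the natural log:
  Let L = lim(x→∞) cos(2/x)^(2x)
  Then ln(L) = lim(x→∞) [exponent × ln(base)]
  Evaluate using L'Hôpital or standard limits, then exponentiate.
  L = 1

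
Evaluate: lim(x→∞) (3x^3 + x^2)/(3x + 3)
This is an ∞/∞ indeterminate form.

Apply L'Hôpital's rule: differentiate numerator and denominator separately.
  f(x) = 3·x^3 + x^2   ⇒   f'(x) = 9·x^2 + 2·x
  g(x) = 3·x + 3   ⇒   g'(x) = 3
  lim(x→∞) f'(x)/g'(x) = lim(x→∞) (9·x^2 + 2·x)/(3)
  = ∞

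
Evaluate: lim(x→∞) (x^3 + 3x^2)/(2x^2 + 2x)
This is an ∞/∞ indeterminate form.

Apply L'Hôpital's rule: differentiate numerator and denominator separately.
  f(x) = x^3 + 3·x^2   ⇒   f'(x) = 3·x^2 + 6·x
  g(x) = 2·x^2 + 2·x   ⇒   g'(x) = 4·x + 2
  lim(x→∞) f'(x)/g'(x) = lim(x→∞) (3·x^2 + 6·x)/(4·x + 2)
  = ∞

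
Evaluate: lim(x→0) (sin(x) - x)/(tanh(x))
This is a 0/0 indeterminate form.

Apply L'Hôpital's rule: differentiate numerator and denominator separately.
  f(x) = -x + sin(x)   ⇒   f'(x) = cos(x) - 1
  g(x) = tanh(x)   ⇒   g'(x) = 1 - tanh(x)^2
  lim(x→0) f'(x)/g'(x) = lim(x→0) (cos(x) - 1)/(1 - tanh(x)^2)
  = 0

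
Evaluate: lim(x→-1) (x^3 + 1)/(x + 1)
This is a standard limit.

Factor or rationalize the expression:
  lim(x→-1) (x^3 + 1)/(x + 1) = 3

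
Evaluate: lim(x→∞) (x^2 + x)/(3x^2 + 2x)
This is an ∞/∞ indeterminate form.

Apply L'Hôpital's rule: differentiate numerator and denominator separately.
  f(x) = x^2 + x   ⇒   f'(x) = 2·x + 1
  g(x) = 3·x^2 + 2·x   ⇒   g'(x) = 6·x + 2
  lim(x→∞) f'(x)/g'(x) = lim(x→∞) (2·x + 1)/(6·x + 2)
  = 1/3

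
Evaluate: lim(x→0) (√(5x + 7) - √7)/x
This is a standard limit.

Factor or rationalize the expression:
  lim(x→0) (√(5x + 7) - √7)/x = 5·sqrt(7)/14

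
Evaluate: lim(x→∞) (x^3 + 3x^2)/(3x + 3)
This is an ∞/∞ indeterminate form.

Apply L'Hôpital's rule: differentiate numerator and denominator separately.
  f(x) = x^3 + 3·x^2   ⇒   f'(x) = 3·x^2 + 6·x
  g(x) = 3·x + 3   ⇒   g'(x) = 3
  lim(x→∞) f'(x)/g'(x) = lim(x→∞) (3·x^2 + 6·x)/(3)
  = ∞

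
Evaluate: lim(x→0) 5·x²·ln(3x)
This is a 0·∞ indeterminate form.

Rewrite 0·∞ as a quotient (0/0 or ∞/∞ form), then apply L'Hôpital's rule:
  lim(x→0) 5·x²·ln(3x) = 0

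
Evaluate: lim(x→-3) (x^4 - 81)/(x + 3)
This is a standard limit.

Factor or rationalize the expression:
  lim(x→-3) (x^4 - 81)/(x + 3) = -108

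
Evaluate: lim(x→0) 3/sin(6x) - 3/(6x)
This is an ∞-∞ indeterminate form.

Combine fractions or rationalize to convert ∞-∞ to 0/0 form:
  lim(x→0) 3/sin(6x) - 3/(6x) = 0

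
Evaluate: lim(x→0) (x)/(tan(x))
This is a 0/0 indeterminate form.

Apply L'Hôpital's rule: differentiate numerator and denominator separately.
  f(x) = x   ⇒   f'(x) = 1
  g(x) = tan(x)   ⇒   g'(x) = tan(x)^2 + 1
  lim(x→0) f'(x)/g'(x) = lim(x→0) (1)/(tan(x)^2 + 1)
  = 1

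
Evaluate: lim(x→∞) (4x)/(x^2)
This is an ∞/∞ indeterminate form.

Apply L'Hôpital's rule: differentiate numerator and denominator separately.
  f(x) = 4·x   ⇒   f'(x) = 4
  g(x) = x^2   ⇒   g'(x) = 2·x
  lim(x→∞) f'(x)/g'(x) = lim(x→∞) (4)/(2·x)
  = 0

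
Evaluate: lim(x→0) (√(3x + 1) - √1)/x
This is a standard limit.

Factor or rationalize the expression:
  lim(x→0) (√(3x + 1) - √1)/x = 3/2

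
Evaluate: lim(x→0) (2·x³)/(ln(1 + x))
This is a 0/0 indeterminate form.

Apply L'Hôpital's rule: differentiate numerator and denominator separately.
  f(x) = 2·x^3   ⇒   f'(x) = 6·x^2
  g(x) = ln(x + 1)   ⇒   g'(x) = 1/(x + 1)
  lim(x→0) f'(x)/g'(x) = lim(x→0) (6·x^2)/(1/(x + 1))
  = 0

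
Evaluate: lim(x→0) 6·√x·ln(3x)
This is a 0·∞ indeterminate form.

Rewrite 0·∞ as a quotient (0/0 or ∞/∞ form), then apply L'Hôpital's rule:
  lim(x→0) 6·√x·ln(3x) = 0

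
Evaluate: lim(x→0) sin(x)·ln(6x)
This is a 0·∞ indeterminate form.

Rewrite 0·∞ as a quotient (0/0 or ∞/∞ form), then apply L'Hôpital's rule:
  lim(x→0) sin(x)·ln(6x) = 0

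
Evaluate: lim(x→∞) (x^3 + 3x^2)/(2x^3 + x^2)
This is an ∞/∞ indeterminate form.

Apply L'Hôpital's rule: differentiate numerator and denominator separately.
  f(x) = x^3 + 3·x^2   ⇒   f'(x) = 3·x^2 + 6·x
  g(x) = 2·x^3 + x^2   ⇒   g'(x) = 6·x^2 + 2·x
  lim(x→∞) f'(x)/g'(x) = lim(x→∞) (3·x^2 + 6·x)/(6·x^2 + 2·x)
  = 1/2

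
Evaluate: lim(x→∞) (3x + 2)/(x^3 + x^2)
This is an ∞/∞ indeterminate form.

Apply L'Hôpital's rule: differentiate numerator and denominator separately.
  f(x) = 3·x + 2   ⇒   f'(x) = 3
  g(x) = x^3 + x^2   ⇒   g'(x) = 3·x^2 + 2·x
  lim(x→∞) f'(x)/g'(x) = lim(x→∞) (3)/(3·x^2 + 2·x)
  = 0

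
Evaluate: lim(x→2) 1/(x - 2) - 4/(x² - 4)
This is an ∞-∞ indeterminate form.

Combine fractions or rationalize to convert ∞-∞ to 0/0 form:
  lim(x→2) 1/(x - 2) - 4/(x² - 4) = 1/4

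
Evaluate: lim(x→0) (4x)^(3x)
This is an exponential indeterminate form.

For exponential indeterminate forms, take the natural log:
  Let L = lim(x→0) (4x)^(3x)
  Then ln(L) = lim(x→0) [exponent × ln(base)]
  Evaluate using L'Hôpital or standard limits, then exponentiate.
  L = 1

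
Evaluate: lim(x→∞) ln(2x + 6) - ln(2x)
This is an ∞-∞ indeterminate form.

Combine fractions or rationalize to convert ∞-∞ to 0/0 form:
  lim(x→∞) ln(2x + 6) - ln(2x) = 0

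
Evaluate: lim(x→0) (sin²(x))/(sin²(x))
This is a 0/0 indeterminate form.

Apply L'Hôpital's rule: differentiate numerator and denominator separately.
  f(x) = sin(x)^2   ⇒   f'(x) = 2·sin(x)·cos(x)
  g(x) = sin(x)^2   ⇒   g'(x) = 2·sin(x)·cos(x)
  lim(x→0) f'(x)/g'(x) = lim(x→0) (2·sin(x)·cos(x))/(2·sin(x)·cos(x))
  = 1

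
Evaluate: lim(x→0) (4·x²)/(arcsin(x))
This is a 0/0 indeterminate form.

Apply L'Hôpital's rule: differentiate numerator and denominator separately.
  f(x) = 4·x^2   ⇒   f'(x) = 8·x
  g(x) = asin(x)   ⇒   g'(x) = 1/sqrt(1 - x^2)
  lim(x→0) f'(x)/g'(x) = lim(x→0) (8·x)/(1/sqrt(1 - x^2))
  = 0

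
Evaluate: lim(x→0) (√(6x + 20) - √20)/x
This is a standard limit.

Factor or rationalize the expression:
  lim(x→0) (√(6x + 20) - √20)/x = 3·sqrt(5)/10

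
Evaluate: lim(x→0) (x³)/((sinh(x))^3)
This is a 0/0 indeterminate form.

Apply L'Hôpital's rule: differentiate numerator and denominator separately.
  f(x) = x^3   ⇒   f'(x) = 3·x^2
  g(x) = sinh(x)^3   ⇒   g'(x) = 3·sinh(x)^2·cosh(x)
  lim(x→0) f'(x)/g'(x) = lim(x→0) (3·x^2)/(3·sinh(x)^2·cosh(x))
  = 1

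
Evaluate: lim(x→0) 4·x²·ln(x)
This is a 0·∞ indeterminate form.

Rewrite 0·∞ as a quotient (0/0 or ∞/∞ form), then apply L'Hôpital's rule:
  lim(x→0) 4·x²·ln(x) = 0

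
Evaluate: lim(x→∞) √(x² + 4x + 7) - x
This is an ∞-∞ indeterminate form.

Combine fractions or rationalize to convert ∞-∞ to 0/0 form:
  lim(x→∞) √(x² + 4x + 7) - x = 2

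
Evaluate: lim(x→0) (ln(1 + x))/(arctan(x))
This is a 0/0 indeterminate form.

Apply L'Hôpital's rule: differentiate numerator and denominator separately.
  f(x) = ln(x + 1)   ⇒   f'(x) = 1/(x + 1)
  g(x) = atan(x)   ⇒   g'(x) = 1/(x^2 + 1)
  lim(x→0) f'(x)/g'(x) = lim(x→0) (1/(x + 1))/(1/(x^2 + 1))
  = 1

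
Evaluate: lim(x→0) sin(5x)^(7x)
This is an exponential indeterminate form.

For exponential indeterminate forms, take the natural log:
  Let L = lim(x→0) sin(5x)^(7x)
  Then ln(L) = lim(x→0) [exponent × ln(base)]
  Evaluate using L'Hôpital or standard limits, then exponentiate.
  L = 1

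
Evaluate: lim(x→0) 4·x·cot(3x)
This is a 0·∞ indeterminate form.

Rewrite 0·∞ as a quotient (0/0 or ∞/∞ form), then apply L'Hôpital's rule:
  lim(x→0) 4·x·cot(3x) = 4/3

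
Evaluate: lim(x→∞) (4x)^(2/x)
This is an exponential indeterminate form.

For exponential indeterminate forms, take the natural log:
  Let L = lim(x→∞) (4x)^(2/x)
  Then ln(L) = lim(x→∞) [exponent × ln(base)]
  Evaluate using L'Hôpital or standard limits, then exponentiate.
  L = 1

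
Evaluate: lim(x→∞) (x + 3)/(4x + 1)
This is an ∞/∞ indeterminate form.

Apply L'Hôpital's rule: differentiate numerator and denominator separately.
  f(x) = x + 3   ⇒   f'(x) = 1
  g(x) = 4·x + 1   ⇒   g'(x) = 4
  lim(x→∞) f'(x)/g'(x) = lim(x→∞) (1)/(4)
  = 1/4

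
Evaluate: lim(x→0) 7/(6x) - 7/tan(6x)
This is an ∞-∞ indeterminate form.

Combine fractions or rationalize to convert ∞-∞ to 0/0 form:
  lim(x→0) 7/(6x) - 7/tan(6x) = 0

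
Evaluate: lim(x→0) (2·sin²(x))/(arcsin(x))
This is a 0/0 indeterminate form.

Apply L'Hôpital's rule: differentiate numerator and denominator separately.
  f(x) = 2·sin(x)^2   ⇒   f'(x) = 4·sin(x)·cos(x)
  g(x) = asin(x)   ⇒   g'(x) = 1/sqrt(1 - x^2)
  lim(x→0) f'(x)/g'(x) = lim(x→0) (4·sin(x)·cos(x))/(1/sqrt(1 - x^2))
  = 0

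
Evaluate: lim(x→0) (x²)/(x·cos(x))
This is a 0/0 indeterminate form.

Apply L'Hôpital's rule: differentiate numerator and denominator separately.
  f(x) = x^2   ⇒   f'(x) = 2·x
  g(x) = x·cos(x)   ⇒   g'(x) = -x·sin(x) + cos(x)
  lim(x→0) f'(x)/g'(x) = lim(x→0) (2·x)/(-x·sin(x) + cos(x))
  = 0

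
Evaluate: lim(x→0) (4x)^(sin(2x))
This is an exponential indeterminate form.

For exponential indeterminate forms, take the natural log:
  Let L = lim(x→0) (4x)^(sin(2x))
  Then ln(L) = lim(x→0) [exponent × ln(base)]
  Evaluate using L'Hôpital or standard limits, then exponentiate.
  L = 1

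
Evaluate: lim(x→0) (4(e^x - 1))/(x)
This is a 0/0 indeterminate form.

Apply L'Hôpital's rule: differentiate numerator and denominator separately.
  f(x) = 4·e^(x) - 4   ⇒   f'(x) = 4·e^(x)
  g(x) = x   ⇒   g'(x) = 1
  lim(x→0) f'(x)/g'(x) = lim(x→0) (4·e^(x))/(1)
  = 4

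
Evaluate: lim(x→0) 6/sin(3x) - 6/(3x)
This is an ∞-∞ indeterminate form.

Combine fractions or rationalize to convert ∞-∞ to 0/0 form:
  lim(x→0) 6/sin(3x) - 6/(3x) = 0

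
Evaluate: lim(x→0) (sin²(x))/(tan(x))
This is a 0/0 indeterminate form.

Apply L'Hôpital's rule: differentiate numerator and denominator separately.
  f(x) = sin(x)^2   ⇒   f'(x) = 2·sin(x)·cos(x)
  g(x) = tan(x)   ⇒   g'(x) = tan(x)^2 + 1
  lim(x→0) f'(x)/g'(x) = lim(x→0) (2·sin(x)·cos(x))/(tan(x)^2 + 1)
  = 0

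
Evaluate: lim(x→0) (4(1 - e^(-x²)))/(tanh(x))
This is a 0/0 indeterminate form.

Apply L'Hôpital's rule: differentiate numerator and denominator separately.
  f(x) = 4 - 4·e^(-x^2)   ⇒   f'(x) = 8·x·e^(-x^2)
  g(x) = tanh(x)   ⇒   g'(x) = 1 - tanh(x)^2
  lim(x→0) f'(x)/g'(x) = lim(x→0) (8·x·e^(-x^2))/(1 - tanh(x)^2)
  = 0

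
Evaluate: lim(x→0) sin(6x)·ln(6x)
This is a 0·∞ indeterminate form.

Rewrite 0·∞ as a quotient (0/0 or ∞/∞ form), then apply L'Hôpital's rule:
  lim(x→0) sin(6x)·ln(6x) = 0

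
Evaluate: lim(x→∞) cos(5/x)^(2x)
This is an exponential indeterminate form.

For exponential indeterminate forms, take the natural log:
  Let L = lim(x→∞) cos(5/x)^(2x)
  Then ln(L) = lim(x→∞) [exponent × ln(base)]
  Evaluate using L'Hôpital or standard limits, then exponentiate.
  L = 1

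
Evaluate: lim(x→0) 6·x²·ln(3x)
This is a 0·∞ indeterminate form.

Rewrite 0·∞ as a quotient (0/0 or ∞/∞ form), then apply L'Hôpital's rule:
  lim(x→0) 6·x²·ln(3x) = 0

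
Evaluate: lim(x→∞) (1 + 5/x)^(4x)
This is an exponential indeterminate form.

For exponential indeterminate forms, take the natural log:
  Let L = lim(x→∞) (1 + 5/x)^(4x)
  Then ln(L) = lim(x→∞) [exponent × ln(base)]
  Evaluate using L'Hôpital or standard limits, then exponentiate.
  L = e^(20)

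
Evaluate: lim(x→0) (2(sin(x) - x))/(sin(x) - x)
This is a 0/0 indeterminate form.

Apply L'Hôpital's rule: differentiate numerator and denominator separately.
  f(x) = -2·x + 2·sin(x)   ⇒   f'(x) = 2·cos(x) - 2
  g(x) = -x + sin(x)   ⇒   g'(x) = cos(x) - 1
  lim(x→0) f'(x)/g'(x) = lim(x→0) (2·cos(x) - 2)/(cos(x) - 1)
  = 2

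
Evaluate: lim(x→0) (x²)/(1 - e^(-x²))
This is a 0/0 indeterminate form.

Apply L'Hôpital's rule: differentiate numerator and denominator separately.
  f(x) = x^2   ⇒   f'(x) = 2·x
  g(x) = 1 - e^(-x^2)   ⇒   g'(x) = 2·x·e^(-x^2)
  lim(x→0) f'(x)/g'(x) = lim(x→0) (2·x)/(2·x·e^(-x^2))
  = 1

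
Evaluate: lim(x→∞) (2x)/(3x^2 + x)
This is an ∞/∞ indeterminate form.

Apply L'Hôpital's rule: differentiate numerator and denominator separately.
  f(x) = 2·x   ⇒   f'(x) = 2
  g(x) = 3·x^2 + x   ⇒   g'(x) = 6·x + 1
  lim(x→∞) f'(x)/g'(x) = lim(x→∞) (2)/(6·x + 1)
  = 0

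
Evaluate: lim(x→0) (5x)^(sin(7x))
This is an exponential indeterminate form.

For exponential indeterminate forms, take the natural log:
  Let L = lim(x→0) (5x)^(sin(7x))
  Then ln(L) = lim(x→0) [exponent × ln(base)]
  Evaluate using L'Hôpital or standard limits, then exponentiate.
  L = 1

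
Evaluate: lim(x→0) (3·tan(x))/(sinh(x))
This is a 0/0 indeterminate form.

Apply L'Hôpital's rule: differentiate numerator and denominator separately.
  f(x) = 3·tan(x)   ⇒   f'(x) = 3·tan(x)^2 + 3
  g(x) = sinh(x)   ⇒   g'(x) = cosh(x)
  lim(x→0) f'(x)/g'(x) = lim(x→0) (3·tan(x)^2 + 3)/(cosh(x))
  = 3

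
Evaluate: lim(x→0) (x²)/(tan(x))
This is a 0/0 indeterminate form.

Apply L'Hôpital's rule: differentiate numerator and denominator separately.
  f(x) = x^2   ⇒   f'(x) = 2·x
  g(x) = tan(x)   ⇒   g'(x) = tan(x)^2 + 1
  lim(x→0) f'(x)/g'(x) = lim(x→0) (2·x)/(tan(x)^2 + 1)
  = 0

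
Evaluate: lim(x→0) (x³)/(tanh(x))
This is a 0/0 indeterminate form.

Apply L'Hôpital's rule: differentiate numerator and denominator separately.
  f(x) = x^3   ⇒   f'(x) = 3·x^2
  g(x) = tanh(x)   ⇒   g'(x) = 1 - tanh(x)^2
  lim(x→0) f'(x)/g'(x) = lim(x→0) (3·x^2)/(1 - tanh(x)^2)
  = 0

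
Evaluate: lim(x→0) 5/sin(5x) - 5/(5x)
This is an ∞-∞ indeterminate form.

Combine fractions or rationalize to convert ∞-∞ to 0/0 form:
  lim(x→0) 5/sin(5x) - 5/(5x) = 0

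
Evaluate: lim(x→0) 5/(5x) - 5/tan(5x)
This is an ∞-∞ indeterminate form.

Combine fractions or rationalize to convert ∞-∞ to 0/0 form:
  lim(x→0) 5/(5x) - 5/tan(5x) = 0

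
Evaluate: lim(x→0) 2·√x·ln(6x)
This is a 0·∞ indeterminate form.

Rewrite 0·∞ as a quotient (0/0 or ∞/∞ form), then apply L'Hôpital's rule:
  lim(x→0) 2·√x·ln(6x) = 0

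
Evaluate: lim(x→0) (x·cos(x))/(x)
This is a 0/0 indeterminate form.

Apply L'Hôpital's rule: differentiate numerator and denominator separately.
  f(x) = x·cos(x)   ⇒   f'(x) = -x·sin(x) + cos(x)
  g(x) = x   ⇒   g'(x) = 1
  lim(x→0) f'(x)/g'(x) = lim(x→0) (-x·sin(x) + cos(x))/(1)
  = 1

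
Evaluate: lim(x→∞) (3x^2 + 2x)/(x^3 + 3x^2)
This is an ∞/∞ indeterminate form.

Apply L'Hôpital's rule: differentiate numerator and denominator separately.
  f(x) = 3·x^2 + 2·x   ⇒   f'(x) = 6·x + 2
  g(x) = x^3 + 3·x^2   ⇒   g'(x) = 3·x^2 + 6·x
  lim(x→∞) f'(x)/g'(x) = lim(x→∞) (6·x + 2)/(3·x^2 + 6·x)
  = 0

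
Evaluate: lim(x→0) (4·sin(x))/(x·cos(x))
This is a 0/0 indeterminate form.

Apply L'Hôpital's rule: differentiate numerator and denominator separately.
  f(x) = 4·sin(x)   ⇒   f'(x) = 4·cos(x)
  g(x) = x·cos(x)   ⇒   g'(x) = -x·sin(x) + cos(x)
  lim(x→0) f'(x)/g'(x) = lim(x→0) (4·cos(x))/(-x·sin(x) + cos(x))
  = 4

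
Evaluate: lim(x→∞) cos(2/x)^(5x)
This is an exponential indeterminate form.

For exponential indeterminate forms, take the natural log:
  Let L = lim(x→∞) cos(2/x)^(5x)
  Then ln(L) = lim(x→∞) [exponent × ln(base)]
  Evaluate using L'Hôpital or standard limits, then exponentiate.
  L = 1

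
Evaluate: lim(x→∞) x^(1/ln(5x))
This is an exponential indeterminate form.

For exponential indeterminate forms, take the natural log:
  Let L = lim(x→∞) x^(1/ln(5x))
  Then ln(L) = lim(x→∞) [exponent × ln(base)]
  Evaluate using L'Hôpital or standard limits, then exponentiate.
  L = e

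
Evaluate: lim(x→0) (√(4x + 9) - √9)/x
This is a standard limit.

Factor or rationalize the expression:
  lim(x→0) (√(4x + 9) - √9)/x = 2/3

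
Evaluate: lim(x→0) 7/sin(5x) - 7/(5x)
This is an ∞-∞ indeterminate form.

Combine fractions or rationalize to convert ∞-∞ to 0/0 form:
  lim(x→0) 7/sin(5x) - 7/(5x) = 0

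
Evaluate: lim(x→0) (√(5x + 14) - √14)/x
This is a standard limit.

Factor or rationalize the expression:
  lim(x→0) (√(5x + 14) - √14)/x = 5·sqrt(14)/28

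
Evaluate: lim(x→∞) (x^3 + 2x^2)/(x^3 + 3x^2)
This is an ∞/∞ indeterminate form.

Apply L'Hôpital's rule: differentiate numerator and denominator separately.
  f(x) = x^3 + 2·x^2   ⇒   f'(x) = 3·x^2 + 4·x
  g(x) = x^3 + 3·x^2   ⇒   g'(x) = 3·x^2 + 6·x
  lim(x→∞) f'(x)/g'(x) = lim(x→∞) (3·x^2 + 4·x)/(3·x^2 + 6·x)
  = 1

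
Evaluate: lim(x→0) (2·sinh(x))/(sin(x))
This is a 0/0 indeterminate form.

Apply L'Hôpital's rule: differentiate numerator and denominator separately.
  f(x) = 2·sinh(x)   ⇒   f'(x) = 2·cosh(x)
  g(x) = sin(x)   ⇒   g'(x) = cos(x)
  lim(x→0) f'(x)/g'(x) = lim(x→0) (2·cosh(x))/(cos(x))
  = 2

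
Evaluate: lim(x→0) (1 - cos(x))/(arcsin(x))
This is a 0/0 indeterminate form.

Apply L'Hôpital's rule: differentiate numerator and denominator separately.
  f(x) = 1 - cos(x)   ⇒   f'(x) = sin(x)
  g(x) = asin(x)   ⇒   g'(x) = 1/sqrt(1 - x^2)
  lim(x→0) f'(x)/g'(x) = lim(x→0) (sin(x))/(1/sqrt(1 - x^2))
  = 0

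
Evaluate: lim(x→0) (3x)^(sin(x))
This is an exponential indeterminate form.

For exponential indeterminate forms, take the natural log:
  Let L = lim(x→0) (3x)^(sin(x))
  Then ln(L) = lim(x→0) [exponent × ln(base)]
  Evaluate using L'Hôpital or standard limits, then exponentiate.
  L = 1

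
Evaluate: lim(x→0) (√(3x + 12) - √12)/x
This is a standard limit.

Factor or rationalize the expression:
  lim(x→0) (√(3x + 12) - √12)/x = sqrt(3)/4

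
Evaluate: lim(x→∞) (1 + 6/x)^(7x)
This is an exponential indeterminate form.

For exponential indeterminate forms, take the natural log:
  Let L = lim(x→∞) (1 + 6/x)^(7x)
  Then ln(L) = lim(x→∞) [exponent × ln(base)]
  Evaluate using L'Hôpital or standard limits, then exponentiate.
  L = e^(42)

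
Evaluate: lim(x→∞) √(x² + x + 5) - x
This is an ∞-∞ indeterminate form.

Combine fractions or rationalize to convert ∞-∞ to 0/0 form:
  lim(x→∞) √(x² + x + 5) - x = 1/2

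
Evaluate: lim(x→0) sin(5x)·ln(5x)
This is a 0·∞ indeterminate form.

Rewrite 0·∞ as a quotient (0/0 or ∞/∞ form), then apply L'Hôpital's rule:
  lim(x→0) sin(5x)·ln(5x) = 0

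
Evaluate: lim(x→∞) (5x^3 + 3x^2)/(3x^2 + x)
This is an ∞/∞ indeterminate form.

Apply L'Hôpital's rule: differentiate numerator and denominator separately.
  f(x) = 5·x^3 + 3·x^2   ⇒   f'(x) = 15·x^2 + 6·x
  g(x) = 3·x^2 + x   ⇒   g'(x) = 6·x + 1
  lim(x→∞) f'(x)/g'(x) = lim(x→∞) (15·x^2 + 6·x)/(6·x + 1)
  = ∞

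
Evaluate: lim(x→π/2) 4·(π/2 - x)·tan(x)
This is a 0·∞ indeterminate form.

Rewrite 0·∞ as a quotient (0/0 or ∞/∞ form), then apply L'Hôpital's rule:
  lim(x→π/2) 4·(π/2 - x)·tan(x) = 4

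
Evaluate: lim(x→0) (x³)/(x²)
This is a 0/0 indeterminate form.

Apply L'Hôpital's rule: differentiate numerator and denominator separately.
  f(x) = x^3   ⇒   f'(x) = 3·x^2
  g(x) = x^2   ⇒   g'(x) = 2·x
  lim(x→0) f'(x)/g'(x) = lim(x→0) (3·x^2)/(2·x)
  = 0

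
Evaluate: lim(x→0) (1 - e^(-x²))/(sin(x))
This is a 0/0 indeterminate form.

Apply L'Hôpital's rule: differentiate numerator and denominator separately.
  f(x) = 1 - e^(-x^2)   ⇒   f'(x) = 2·x·e^(-x^2)
  g(x) = sin(x)   ⇒   g'(x) = cos(x)
  lim(x→0) f'(x)/g'(x) = lim(x→0) (2·x·e^(-x^2))/(cos(x))
  = 0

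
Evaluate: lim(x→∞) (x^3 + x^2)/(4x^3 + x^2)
This is an ∞/∞ indeterminate form.

Apply L'Hôpital's rule: differentiate numerator and denominator separately.
  f(x) = x^3 + x^2   ⇒   f'(x) = 3·x^2 + 2·x
  g(x) = 4·x^3 + x^2   ⇒   g'(x) = 12·x^2 + 2·x
  lim(x→∞) f'(x)/g'(x) = lim(x→∞) (3·x^2 + 2·x)/(12·x^2 + 2·x)
  = 1/4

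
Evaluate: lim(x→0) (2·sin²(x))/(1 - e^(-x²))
This is a 0/0 indeterminate form.

Apply L'Hôpital's rule: differentiate numerator and denominator separately.
  f(x) = 2·sin(x)^2   ⇒   f'(x) = 4·sin(x)·cos(x)
  g(x) = 1 - e^(-x^2)   ⇒   g'(x) = 2·x·e^(-x^2)
  lim(x→0) f'(x)/g'(x) = lim(x→0) (4·sin(x)·cos(x))/(2·x·e^(-x^2))
  = 2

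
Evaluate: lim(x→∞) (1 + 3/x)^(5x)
This is an exponential indeterminate form.

For exponential indeterminate forms, take the natural log:
  Let L = lim(x→∞) (1 + 3/x)^(5x)
  Then ln(L) = lim(x→∞) [exponent × ln(base)]
  Evaluate using L'Hôpital or standard limits, then exponentiate.
  L = e^(15)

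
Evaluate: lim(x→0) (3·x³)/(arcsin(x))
This is a 0/0 indeterminate form.

Apply L'Hôpital's rule: differentiate numerator and denominator separately.
  f(x) = 3·x^3   ⇒   f'(x) = 9·x^2
  g(x) = asin(x)   ⇒   g'(x) = 1/sqrt(1 - x^2)
  lim(x→0) f'(x)/g'(x) = lim(x→0) (9·x^2)/(1/sqrt(1 - x^2))
  = 0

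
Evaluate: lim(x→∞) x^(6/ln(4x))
This is an exponential indeterminate form.

For exponential indeterminate forms, take the natural log:
  Let L = lim(x→∞) x^(6/ln(4x))
  Then ln(L) = lim(x→∞) [exponent × ln(base)]
  Evaluate using L'Hôpital or standard limits, then exponentiate.
  L = e^(6)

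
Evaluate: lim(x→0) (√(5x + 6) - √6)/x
This is a standard limit.

Factor or rationalize the expression:
  lim(x→0) (√(5x + 6) - √6)/x = 5·sqrt(6)/12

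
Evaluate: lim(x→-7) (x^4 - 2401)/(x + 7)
This is a standard limit.

Factor or rationalize the expression:
  lim(x→-7) (x^4 - 2401)/(x + 7) = -1372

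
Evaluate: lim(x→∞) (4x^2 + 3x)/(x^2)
This is an ∞/∞ indeterminate form.

Apply L'Hôpital's rule: differentiate numerator and denominator separately.
  f(x) = 4·x^2 + 3·x   ⇒   f'(x) = 8·x + 3
  g(x) = x^2   ⇒   g'(x) = 2·x
  lim(x→∞) f'(x)/g'(x) = lim(x→∞) (8·x + 3)/(2·x)
  = 4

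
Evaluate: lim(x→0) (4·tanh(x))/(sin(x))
This is a 0/0 indeterminate form.

Apply L'Hôpital's rule: differentiate numerator and denominator separately.
  f(x) = 4·tanh(x)   ⇒   f'(x) = 4 - 4·tanh(x)^2
  g(x) = sin(x)   ⇒   g'(x) = cos(x)
  lim(x→0) f'(x)/g'(x) = lim(x→0) (4 - 4·tanh(x)^2)/(cos(x))
  = 4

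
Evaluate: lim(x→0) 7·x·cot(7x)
This is a 0·∞ indeterminate form.

Rewrite 0·∞ as a quotient (0/0 or ∞/∞ form), then apply L'Hôpital's rule:
  lim(x→0) 7·x·cot(7x) = 1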